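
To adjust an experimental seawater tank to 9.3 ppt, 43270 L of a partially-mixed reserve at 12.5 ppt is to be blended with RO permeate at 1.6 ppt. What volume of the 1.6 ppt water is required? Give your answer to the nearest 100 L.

18000 L

Salt balance: 43,270×12.5 + V×1.6 = (43,270+V)×9.3
540,875 + 1.6V = 402,411 + 9.3V
138,464 = 7.7V
V = 17,982.34 L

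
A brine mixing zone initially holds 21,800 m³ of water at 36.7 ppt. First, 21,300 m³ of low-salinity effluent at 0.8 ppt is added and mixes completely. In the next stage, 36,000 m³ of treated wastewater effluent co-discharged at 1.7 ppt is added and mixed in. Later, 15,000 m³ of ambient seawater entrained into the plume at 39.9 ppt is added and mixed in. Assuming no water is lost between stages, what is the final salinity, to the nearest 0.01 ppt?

Salt balance:
Initial salt = 21,800×36.7 = 800,060
After stage 1: salt = 800,060 + 21,300×0.8 = 817,100; volume = 43,100 m³; S = 18.958 ppt
After stage 2: salt = 817,100 + 36,000×1.7 = 878,300; volume = 79,100 m³; S = 11.104 ppt
After stage 3: salt = 878,300 + 15,000×39.9 = 1,476,800; volume = 94,100 m³
S = 1,476,800 / 94,100 = 15.6939 ppt

15.69 ppt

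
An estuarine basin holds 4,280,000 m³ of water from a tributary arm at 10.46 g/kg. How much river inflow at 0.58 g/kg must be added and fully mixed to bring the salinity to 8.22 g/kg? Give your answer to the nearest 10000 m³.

Salt balance: 4,280,000×10.46 + V×0.58 = (4,280,000+V)×8.22
44,768,800 + 0.58V = 35,181,600 + 8.22V
9,587,200 = 7.64V
V = 1,254,869.11 m³

1250000 m³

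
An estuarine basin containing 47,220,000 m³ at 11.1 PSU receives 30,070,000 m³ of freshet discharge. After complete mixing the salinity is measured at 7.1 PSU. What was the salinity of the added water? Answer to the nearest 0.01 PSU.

0.82 PSU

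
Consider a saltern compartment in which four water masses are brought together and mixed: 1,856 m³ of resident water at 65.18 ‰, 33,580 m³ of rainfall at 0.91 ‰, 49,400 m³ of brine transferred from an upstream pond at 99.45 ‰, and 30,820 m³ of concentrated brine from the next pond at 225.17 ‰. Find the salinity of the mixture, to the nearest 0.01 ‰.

103.79 ‰

Total salt / total volume:
salt = 1,856×65.18 + 33,580×0.91 + 49,400×99.45 + 30,820×225.17 = 120,974.08 + 30,557.8 + 4,912,830 + 6,939,739.4 = 12,004,101.28
volume = 1,856 + 33,580 + 49,400 + 30,820 = 115,656 m³
S = 12,004,101.28 / 115,656 = 103.7914 ‰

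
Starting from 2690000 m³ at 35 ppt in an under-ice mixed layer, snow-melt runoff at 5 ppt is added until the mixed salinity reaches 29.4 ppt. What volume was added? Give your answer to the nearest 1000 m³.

617000 m³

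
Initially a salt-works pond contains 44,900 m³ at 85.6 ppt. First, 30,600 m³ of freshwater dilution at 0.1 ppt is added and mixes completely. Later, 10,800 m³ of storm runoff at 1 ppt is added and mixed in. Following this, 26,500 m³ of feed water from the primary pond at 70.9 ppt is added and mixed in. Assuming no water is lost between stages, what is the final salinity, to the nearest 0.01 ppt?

50.85 ppt

Mass of salt is conserved:
Initial salt = 44,900×85.6 = 3,843,440
After stage 1: salt = 3,843,440 + 30,600×0.1 = 3,846,500; volume = 75,500 m³; S = 50.947 ppt
After stage 2: salt = 3,846,500 + 10,800×1 = 3,857,300; volume = 86,300 m³; S = 44.696 ppt
After stage 3: salt = 3,857,300 + 26,500×70.9 = 5,736,150; volume = 112,800 m³
S = 5,736,150 / 112,800 = 50.8524 ppt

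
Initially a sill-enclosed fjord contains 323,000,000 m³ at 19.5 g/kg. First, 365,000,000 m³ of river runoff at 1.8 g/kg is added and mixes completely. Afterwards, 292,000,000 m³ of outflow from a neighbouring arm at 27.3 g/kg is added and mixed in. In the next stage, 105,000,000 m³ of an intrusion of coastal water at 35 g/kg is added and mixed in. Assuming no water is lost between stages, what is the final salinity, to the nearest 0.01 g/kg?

Total salt / total volume:
Initial salt = 323,000,000×19.5 = 6,298,500,000
After stage 1: salt = 6,298,500,000 + 365,000,000×1.8 = 6,955,500,000; volume = 688,000,000 m³; S = 10.11 g/kg
After stage 2: salt = 6,955,500,000 + 292,000,000×27.3 = 14,927,100,000; volume = 980,000,000 m³; S = 15.232 g/kg
After stage 3: salt = 14,927,100,000 + 105,000,000×35 = 18,602,100,000; volume = 1,085,000,000 m³
S = 18,602,100,000 / 1,085,000,000 = 17.1448 g/kg

17.14 g/kg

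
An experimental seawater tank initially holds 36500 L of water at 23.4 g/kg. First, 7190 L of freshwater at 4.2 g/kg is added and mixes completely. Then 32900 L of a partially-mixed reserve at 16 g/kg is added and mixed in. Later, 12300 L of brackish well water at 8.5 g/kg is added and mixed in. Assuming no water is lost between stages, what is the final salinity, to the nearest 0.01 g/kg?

Salt balance:
Initial salt = 36,500×23.4 = 854,100
After stage 1: salt = 854,100 + 7,190×4.2 = 884,298; volume = 43,690 L; S = 20.24 g/kg
After stage 2: salt = 884,298 + 32,900×16 = 1,410,698; volume = 76,590 L; S = 18.419 g/kg
After stage 3: salt = 1,410,698 + 12,300×8.5 = 1,515,248; volume = 88,890 L
S = 1,515,248 / 88,890 = 17.0463 g/kg

17.05 g/kg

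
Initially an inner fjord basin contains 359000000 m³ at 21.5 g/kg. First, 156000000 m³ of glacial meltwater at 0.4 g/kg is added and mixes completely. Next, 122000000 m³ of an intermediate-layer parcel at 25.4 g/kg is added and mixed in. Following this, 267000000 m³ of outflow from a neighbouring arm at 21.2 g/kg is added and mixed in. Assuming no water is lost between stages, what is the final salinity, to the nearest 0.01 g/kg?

18.30 g/kg

Weighted by volume,
Initial salt = 359,000,000×21.5 = 7,718,500,000
After stage 1: salt = 7,718,500,000 + 156,000,000×0.4 = 7,780,900,000; volume = 515,000,000 m³; S = 15.109 g/kg
After stage 2: salt = 7,780,900,000 + 122,000,000×25.4 = 10,879,700,000; volume = 637,000,000 m³; S = 17.08 g/kg
After stage 3: salt = 10,879,700,000 + 267,000,000×21.2 = 16,540,100,000; volume = 904,000,000 m³
S = 16,540,100,000 / 904,000,000 = 18.2966 g/kg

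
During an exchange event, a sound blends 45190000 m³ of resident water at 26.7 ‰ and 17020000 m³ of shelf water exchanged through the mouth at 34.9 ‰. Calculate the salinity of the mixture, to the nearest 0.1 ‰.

Mass of salt is conserved:
salt = 45,190,000×26.7 + 17,020,000×34.9 = 1,206,573,000 + 593,998,000 = 1,800,571,000
volume = 45,190,000 + 17,020,000 = 62,210,000 m³
S = 1,800,571,000 / 62,210,000 = 28.943 ‰

28.9 ‰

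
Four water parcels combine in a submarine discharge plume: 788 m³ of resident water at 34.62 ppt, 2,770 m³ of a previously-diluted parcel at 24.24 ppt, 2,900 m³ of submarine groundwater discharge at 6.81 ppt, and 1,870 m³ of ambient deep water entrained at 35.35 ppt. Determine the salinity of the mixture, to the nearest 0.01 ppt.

21.65 ppt

Salt balance:
salt = 788×34.62 + 2,770×24.24 + 2,900×6.81 + 1,870×35.35 = 27,280.56 + 67,144.8 + 19,749 + 66,104.5 = 180,278.86
volume = 788 + 2,770 + 2,900 + 1,870 = 8,328 m³
S = 180,278.86 / 8,328 = 21.6473 ppt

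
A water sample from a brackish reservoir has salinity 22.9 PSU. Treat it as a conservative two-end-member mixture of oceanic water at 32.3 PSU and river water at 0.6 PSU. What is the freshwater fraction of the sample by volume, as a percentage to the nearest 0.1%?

29.7%

Let f be the freshwater fraction. Salt balance per unit volume:
f×0.6 + (1−f)×32.3 = 22.9
f = (32.3 − 22.9) / (32.3 − 0.6) = 9.4/31.7 = 0.2965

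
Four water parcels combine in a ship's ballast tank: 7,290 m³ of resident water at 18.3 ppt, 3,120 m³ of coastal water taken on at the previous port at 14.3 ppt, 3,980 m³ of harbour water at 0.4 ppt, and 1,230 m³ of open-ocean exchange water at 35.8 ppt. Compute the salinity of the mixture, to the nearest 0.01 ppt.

14.32 ppt

Total salt / total volume:
salt = 7,290×18.3 + 3,120×14.3 + 3,980×0.4 + 1,230×35.8 = 133,407 + 44,616 + 1,592 + 44,034 = 223,649
volume = 7,290 + 3,120 + 3,980 + 1,230 = 15,620 m³
S = 223,649 / 15,620 = 14.3181 ppt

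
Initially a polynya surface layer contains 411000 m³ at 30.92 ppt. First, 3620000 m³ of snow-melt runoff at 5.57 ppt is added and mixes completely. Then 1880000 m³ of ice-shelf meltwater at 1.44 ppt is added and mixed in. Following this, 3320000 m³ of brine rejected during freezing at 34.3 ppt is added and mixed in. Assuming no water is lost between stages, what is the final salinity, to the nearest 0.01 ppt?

Weighted by volume,
Initial salt = 411,000×30.92 = 12,708,120
After stage 1: salt = 12,708,120 + 3,620,000×5.57 = 32,871,520; volume = 4,031,000 m³; S = 8.155 ppt
After stage 2: salt = 32,871,520 + 1,880,000×1.44 = 35,578,720; volume = 5,911,000 m³; S = 6.019 ppt
After stage 3: salt = 35,578,720 + 3,320,000×34.3 = 149,454,720; volume = 9,231,000 m³
S = 149,454,720 / 9,231,000 = 16.1905 ppt

16.19 ppt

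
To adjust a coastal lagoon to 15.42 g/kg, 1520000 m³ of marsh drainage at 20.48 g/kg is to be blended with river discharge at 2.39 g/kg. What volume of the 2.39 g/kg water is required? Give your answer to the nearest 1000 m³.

Salt balance: 1,520,000×20.48 + V×2.39 = (1,520,000+V)×15.42
31,129,600 + 2.39V = 23,438,400 + 15.42V
7,691,200 = 13.03V
V = 590,268.61 m³

590000 m³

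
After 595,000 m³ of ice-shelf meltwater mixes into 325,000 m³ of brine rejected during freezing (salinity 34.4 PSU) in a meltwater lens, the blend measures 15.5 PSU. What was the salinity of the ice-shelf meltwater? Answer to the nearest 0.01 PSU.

5.18 PSU

Salt balance: 325,000×34.4 + 595,000×S = 920,000×15.5
11,180,000 + 595,000·S = 14,260,000
S = (14,260,000 − 11,180,000) / 595,000 = 5.1765 PSU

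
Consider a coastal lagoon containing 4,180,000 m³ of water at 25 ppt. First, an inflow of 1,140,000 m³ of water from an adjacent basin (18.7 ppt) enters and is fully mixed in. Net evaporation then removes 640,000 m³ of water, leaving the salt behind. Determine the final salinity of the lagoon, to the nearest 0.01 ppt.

26.88 ppt

After mixing: salt = 4,180,000×25 + 1,140,000×18.7 = 125,818,000; volume = 5,320,000 m³
After evaporation: salt unchanged = 125,818,000; volume = 5,320,000 − 640,000 = 4,680,000 m³
S = 125,818,000 / 4,680,000 = 26.8842 ppt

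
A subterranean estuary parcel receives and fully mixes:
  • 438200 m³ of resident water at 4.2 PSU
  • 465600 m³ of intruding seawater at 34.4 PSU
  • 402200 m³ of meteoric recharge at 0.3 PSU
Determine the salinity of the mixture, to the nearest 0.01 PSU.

13.77 PSU

By conservation of dissolved salt,
salt = 438,200×4.2 + 465,600×34.4 + 402,200×0.3 = 1,840,440 + 16,016,640 + 120,660 = 17,977,740
volume = 438,200 + 465,600 + 402,200 = 1,306,000 m³
S = 17,977,740 / 1,306,000 = 13.7655 PSU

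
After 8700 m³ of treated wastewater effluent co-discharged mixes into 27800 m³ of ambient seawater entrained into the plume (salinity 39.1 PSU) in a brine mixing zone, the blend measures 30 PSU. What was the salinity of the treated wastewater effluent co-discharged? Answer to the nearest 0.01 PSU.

0.92 PSU

Salt balance: 27,800×39.1 + 8,700×S = 36,500×30
1,086,980 + 8,700·S = 1,095,000
S = (1,095,000 − 1,086,980) / 8,700 = 0.9218 PSU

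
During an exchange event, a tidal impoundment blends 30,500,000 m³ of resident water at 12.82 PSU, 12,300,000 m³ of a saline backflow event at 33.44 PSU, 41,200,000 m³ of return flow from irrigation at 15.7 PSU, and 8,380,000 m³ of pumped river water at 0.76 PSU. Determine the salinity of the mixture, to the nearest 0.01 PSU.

Salt balance:
salt = 30,500,000×12.82 + 12,300,000×33.44 + 41,200,000×15.7 + 8,380,000×0.76 = 391,010,000 + 411,312,000 + 646,840,000 + 6,368,800 = 1,455,530,800
volume = 30,500,000 + 12,300,000 + 41,200,000 + 8,380,000 = 92,380,000 m³
S = 1,455,530,800 / 92,380,000 = 15.7559 PSU

15.76 PSU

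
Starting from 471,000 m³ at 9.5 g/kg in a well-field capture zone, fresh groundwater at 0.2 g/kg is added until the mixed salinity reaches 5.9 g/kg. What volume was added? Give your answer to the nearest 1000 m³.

297000 m³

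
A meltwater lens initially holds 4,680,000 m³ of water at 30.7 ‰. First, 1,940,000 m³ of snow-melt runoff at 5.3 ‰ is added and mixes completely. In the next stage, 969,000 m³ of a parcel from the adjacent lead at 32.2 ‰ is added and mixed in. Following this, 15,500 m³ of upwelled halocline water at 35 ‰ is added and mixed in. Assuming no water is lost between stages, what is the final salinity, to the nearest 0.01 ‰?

Weighted by volume,
Initial salt = 4,680,000×30.7 = 143,676,000
After stage 1: salt = 143,676,000 + 1,940,000×5.3 = 153,958,000; volume = 6,620,000 m³; S = 23.256 ‰
After stage 2: salt = 153,958,000 + 969,000×32.2 = 185,159,800; volume = 7,589,000 m³; S = 24.398 ‰
After stage 3: salt = 185,159,800 + 15,500×35 = 185,702,300; volume = 7,604,500 m³
S = 185,702,300 / 7,604,500 = 24.4201 ‰

24.42 ‰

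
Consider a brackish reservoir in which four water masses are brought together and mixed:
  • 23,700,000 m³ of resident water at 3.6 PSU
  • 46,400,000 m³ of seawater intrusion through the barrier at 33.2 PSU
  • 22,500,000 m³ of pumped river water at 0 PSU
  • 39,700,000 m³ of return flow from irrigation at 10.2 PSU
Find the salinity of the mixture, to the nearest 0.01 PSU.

Total salt / total volume:
salt = 23,700,000×3.6 + 46,400,000×33.2 + 22,500,000×0 + 39,700,000×10.2 = 85,320,000 + 1,540,480,000 + 0 + 404,940,000 = 2,030,740,000
volume = 23,700,000 + 46,400,000 + 22,500,000 + 39,700,000 = 132,300,000 m³
S = 2,030,740,000 / 132,300,000 = 15.3495 PSU

15.35 PSU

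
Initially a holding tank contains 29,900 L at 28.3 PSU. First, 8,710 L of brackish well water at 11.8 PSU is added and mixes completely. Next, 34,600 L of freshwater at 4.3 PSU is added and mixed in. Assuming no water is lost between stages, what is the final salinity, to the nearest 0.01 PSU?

14.99 PSU

Salt balance:
Initial salt = 29,900×28.3 = 846,170
After stage 1: salt = 846,170 + 8,710×11.8 = 948,948; volume = 38,610 L; S = 24.578 PSU
After stage 2: salt = 948,948 + 34,600×4.3 = 1,097,728; volume = 73,210 L
S = 1,097,728 / 73,210 = 14.9942 PSU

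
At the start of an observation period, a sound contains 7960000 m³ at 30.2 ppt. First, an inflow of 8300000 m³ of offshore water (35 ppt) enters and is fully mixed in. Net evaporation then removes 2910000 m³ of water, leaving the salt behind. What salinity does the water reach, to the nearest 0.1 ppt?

39.8 ppt

After mixing: salt = 7,960,000×30.2 + 8,300,000×35 = 530,892,000; volume = 16,260,000 m³
After evaporation: salt unchanged = 530,892,000; volume = 16,260,000 − 2,910,000 = 13,350,000 m³
S = 530,892,000 / 13,350,000 = 39.7672 ppt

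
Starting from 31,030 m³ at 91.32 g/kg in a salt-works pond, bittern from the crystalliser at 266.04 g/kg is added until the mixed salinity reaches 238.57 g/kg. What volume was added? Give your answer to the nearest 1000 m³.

166000 m³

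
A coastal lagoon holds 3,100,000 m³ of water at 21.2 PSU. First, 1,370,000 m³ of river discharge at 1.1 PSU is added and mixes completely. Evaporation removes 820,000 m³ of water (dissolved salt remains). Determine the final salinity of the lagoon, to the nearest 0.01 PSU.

18.42 PSU

After mixing: salt = 3,100,000×21.2 + 1,370,000×1.1 = 67,227,000; volume = 4,470,000 m³
After evaporation: salt unchanged = 67,227,000; volume = 4,470,000 − 820,000 = 3,650,000 m³
S = 67,227,000 / 3,650,000 = 18.4184 PSU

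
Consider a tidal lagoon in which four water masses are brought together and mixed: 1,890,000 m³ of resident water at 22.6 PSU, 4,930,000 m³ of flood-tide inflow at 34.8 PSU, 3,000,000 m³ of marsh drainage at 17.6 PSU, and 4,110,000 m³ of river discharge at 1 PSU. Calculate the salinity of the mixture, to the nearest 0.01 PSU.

19.47 PSU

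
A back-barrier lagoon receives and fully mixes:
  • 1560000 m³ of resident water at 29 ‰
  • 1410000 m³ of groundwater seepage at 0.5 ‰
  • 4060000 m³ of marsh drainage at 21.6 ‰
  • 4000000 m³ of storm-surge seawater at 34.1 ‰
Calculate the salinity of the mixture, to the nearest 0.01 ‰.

Weighted by volume,
salt = 1,560,000×29 + 1,410,000×0.5 + 4,060,000×21.6 + 4,000,000×34.1 = 45,240,000 + 705,000 + 87,696,000 + 136,400,000 = 270,041,000
volume = 1,560,000 + 1,410,000 + 4,060,000 + 4,000,000 = 11,030,000 m³
S = 270,041,000 / 11,030,000 = 24.4824 ‰

24.48 ‰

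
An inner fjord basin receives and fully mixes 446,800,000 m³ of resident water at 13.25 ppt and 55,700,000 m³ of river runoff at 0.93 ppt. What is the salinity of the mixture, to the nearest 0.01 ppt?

Total salt / total volume:
salt = 446,800,000×13.25 + 55,700,000×0.93 = 5,920,100,000 + 51,801,000 = 5,971,901,000
volume = 446,800,000 + 55,700,000 = 502,500,000 m³
S = 5,971,901,000 / 502,500,000 = 11.8844 ppt

11.88 ppt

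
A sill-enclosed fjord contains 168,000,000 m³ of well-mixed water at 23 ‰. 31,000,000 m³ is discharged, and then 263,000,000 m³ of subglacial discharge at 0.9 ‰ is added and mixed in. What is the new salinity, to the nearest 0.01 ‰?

8.47 ‰

Remaining after removal: 137,000,000 m³ at 23 ‰ (salt = 3,151,000,000)
After addition: salt = 3,151,000,000 + 263,000,000×0.9 = 3,387,700,000; volume = 400,000,000 m³
S = 3,387,700,000 / 400,000,000 = 8.4693 ‰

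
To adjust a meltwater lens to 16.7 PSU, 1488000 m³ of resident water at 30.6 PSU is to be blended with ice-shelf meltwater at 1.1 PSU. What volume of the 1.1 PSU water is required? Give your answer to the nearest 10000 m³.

1330000 m³

Salt balance: 1,488,000×30.6 + V×1.1 = (1,488,000+V)×16.7
45,532,800 + 1.1V = 24,849,600 + 16.7V
20,683,200 = 15.6V
V = 1,325,846.15 m³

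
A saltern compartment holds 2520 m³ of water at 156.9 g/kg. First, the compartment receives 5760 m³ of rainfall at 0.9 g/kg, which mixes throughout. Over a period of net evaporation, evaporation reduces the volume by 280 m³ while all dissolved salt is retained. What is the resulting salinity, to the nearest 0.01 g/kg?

50.07 g/kg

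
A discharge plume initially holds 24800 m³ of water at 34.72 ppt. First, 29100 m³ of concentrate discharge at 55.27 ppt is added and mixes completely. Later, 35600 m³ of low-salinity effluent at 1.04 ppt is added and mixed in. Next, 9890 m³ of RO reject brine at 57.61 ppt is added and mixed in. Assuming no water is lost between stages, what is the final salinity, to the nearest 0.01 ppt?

By conservation of dissolved salt,
Initial salt = 24,800×34.72 = 861,056
After stage 1: salt = 861,056 + 29,100×55.27 = 2,469,413; volume = 53,900 m³; S = 45.815 ppt
After stage 2: salt = 2,469,413 + 35,600×1.04 = 2,506,437; volume = 89,500 m³; S = 28.005 ppt
After stage 3: salt = 2,506,437 + 9,890×57.61 = 3,076,199.9; volume = 99,390 m³
S = 3,076,199.9 / 99,390 = 30.9508 ppt

30.95 ppt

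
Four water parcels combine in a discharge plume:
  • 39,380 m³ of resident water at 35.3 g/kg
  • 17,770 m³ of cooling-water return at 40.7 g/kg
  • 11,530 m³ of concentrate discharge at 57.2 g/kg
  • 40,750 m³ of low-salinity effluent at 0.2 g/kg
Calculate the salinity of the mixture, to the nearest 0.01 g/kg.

Weighted by volume,
salt = 39,380×35.3 + 17,770×40.7 + 11,530×57.2 + 40,750×0.2 = 1,390,114 + 723,239 + 659,516 + 8,150 = 2,781,019
volume = 39,380 + 17,770 + 11,530 + 40,750 = 109,430 m³
S = 2,781,019 / 109,430 = 25.4137 g/kg

25.41 g/kg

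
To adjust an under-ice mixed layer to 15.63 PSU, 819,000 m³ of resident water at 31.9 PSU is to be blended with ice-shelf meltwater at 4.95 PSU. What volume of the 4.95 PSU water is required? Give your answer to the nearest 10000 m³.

Salt balance: 819,000×31.9 + V×4.95 = (819,000+V)×15.63
26,126,100 + 4.95V = 12,800,970 + 15.63V
13,325,130 = 10.68V
V = 1,247,671.35 m³

1250000 m³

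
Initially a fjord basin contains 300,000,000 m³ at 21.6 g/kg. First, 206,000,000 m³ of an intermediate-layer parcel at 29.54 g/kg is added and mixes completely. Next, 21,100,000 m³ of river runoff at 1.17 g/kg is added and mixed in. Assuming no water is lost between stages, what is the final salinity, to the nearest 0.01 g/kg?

23.89 g/kg

Salt balance:
Initial salt = 300,000,000×21.6 = 6,480,000,000
After stage 1: salt = 6,480,000,000 + 206,000,000×29.54 = 12,565,240,000; volume = 506,000,000 m³; S = 24.832 g/kg
After stage 2: salt = 12,565,240,000 + 21,100,000×1.17 = 12,589,927,000; volume = 527,100,000 m³
S = 12,589,927,000 / 527,100,000 = 23.8853 g/kg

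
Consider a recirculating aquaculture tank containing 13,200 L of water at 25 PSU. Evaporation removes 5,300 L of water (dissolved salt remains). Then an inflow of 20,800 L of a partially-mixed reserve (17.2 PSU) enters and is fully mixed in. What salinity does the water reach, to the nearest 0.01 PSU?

23.96 PSU

After evaporation: salt = 13,200×25 = 330,000; volume = 13,200 − 5,300 = 7,900 L
After mixing: salt = 330,000 + 20,800×17.2 = 687,760; volume = 7,900 + 20,800 = 28,700 L
S = 687,760 / 28,700 = 23.9638 PSU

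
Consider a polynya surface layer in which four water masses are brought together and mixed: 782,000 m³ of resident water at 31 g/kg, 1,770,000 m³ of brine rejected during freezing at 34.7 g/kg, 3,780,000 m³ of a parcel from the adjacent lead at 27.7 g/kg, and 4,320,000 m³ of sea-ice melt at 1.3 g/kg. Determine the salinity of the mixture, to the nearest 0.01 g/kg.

Mass of salt is conserved:
salt = 782,000×31 + 1,770,000×34.7 + 3,780,000×27.7 + 4,320,000×1.3 = 24,242,000 + 61,419,000 + 104,706,000 + 5,616,000 = 195,983,000
volume = 782,000 + 1,770,000 + 3,780,000 + 4,320,000 = 10,652,000 m³
S = 195,983,000 / 10,652,000 = 18.3987 g/kg

18.40 g/kg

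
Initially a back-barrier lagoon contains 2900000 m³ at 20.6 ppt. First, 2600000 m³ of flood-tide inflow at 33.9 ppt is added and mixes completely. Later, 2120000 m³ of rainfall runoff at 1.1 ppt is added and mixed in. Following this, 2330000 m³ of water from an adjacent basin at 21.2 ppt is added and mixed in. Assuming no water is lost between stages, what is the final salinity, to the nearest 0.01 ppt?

Weighted by volume,
Initial salt = 2,900,000×20.6 = 59,740,000
After stage 1: salt = 59,740,000 + 2,600,000×33.9 = 147,880,000; volume = 5,500,000 m³; S = 26.887 ppt
After stage 2: salt = 147,880,000 + 2,120,000×1.1 = 150,212,000; volume = 7,620,000 m³; S = 19.713 ppt
After stage 3: salt = 150,212,000 + 2,330,000×21.2 = 199,608,000; volume = 9,950,000 m³
S = 199,608,000 / 9,950,000 = 20.0611 ppt

20.06 ppt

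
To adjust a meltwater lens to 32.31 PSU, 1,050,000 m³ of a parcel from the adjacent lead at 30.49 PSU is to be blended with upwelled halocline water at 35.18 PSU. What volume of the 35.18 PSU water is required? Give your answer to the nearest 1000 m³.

Salt balance: 1,050,000×30.49 + V×35.18 = (1,050,000+V)×32.31
32,014,500 + 35.18V = 33,925,500 + 32.31V
1,911,000 = 2.87V
V = 665,853.66 m³

666000 m³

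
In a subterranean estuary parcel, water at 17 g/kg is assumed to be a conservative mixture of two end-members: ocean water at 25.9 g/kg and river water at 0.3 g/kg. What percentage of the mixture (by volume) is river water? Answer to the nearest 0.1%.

34.8%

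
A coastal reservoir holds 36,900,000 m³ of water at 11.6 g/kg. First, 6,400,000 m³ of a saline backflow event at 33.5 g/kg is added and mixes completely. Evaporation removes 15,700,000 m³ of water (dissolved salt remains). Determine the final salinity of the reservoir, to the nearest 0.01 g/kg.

23.28 g/kg

After mixing: salt = 36,900,000×11.6 + 6,400,000×33.5 = 642,440,000; volume = 43,300,000 m³
After evaporation: salt unchanged = 642,440,000; volume = 43,300,000 − 15,700,000 = 27,600,000 m³
S = 642,440,000 / 27,600,000 = 23.2768 g/kg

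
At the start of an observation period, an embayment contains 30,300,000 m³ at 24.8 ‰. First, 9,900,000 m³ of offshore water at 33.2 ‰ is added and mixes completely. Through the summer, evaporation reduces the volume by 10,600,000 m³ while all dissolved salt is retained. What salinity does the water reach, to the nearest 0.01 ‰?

After mixing: salt = 30,300,000×24.8 + 9,900,000×33.2 = 1,080,120,000; volume = 40,200,000 m³
After evaporation: salt unchanged = 1,080,120,000; volume = 40,200,000 − 10,600,000 = 29,600,000 m³
S = 1,080,120,000 / 29,600,000 = 36.4905 ‰

36.49 ‰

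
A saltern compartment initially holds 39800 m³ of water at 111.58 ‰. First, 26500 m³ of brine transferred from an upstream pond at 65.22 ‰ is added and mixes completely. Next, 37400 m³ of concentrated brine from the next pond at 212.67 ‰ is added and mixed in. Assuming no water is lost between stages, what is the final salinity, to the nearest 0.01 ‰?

136.19 ‰

Total salt / total volume:
Initial salt = 39,800×111.58 = 4,440,884
After stage 1: salt = 4,440,884 + 26,500×65.22 = 6,169,214; volume = 66,300 m³; S = 93.05 ‰
After stage 2: salt = 6,169,214 + 37,400×212.67 = 14,123,072; volume = 103,700 m³
S = 14,123,072 / 103,700 = 136.1916 ‰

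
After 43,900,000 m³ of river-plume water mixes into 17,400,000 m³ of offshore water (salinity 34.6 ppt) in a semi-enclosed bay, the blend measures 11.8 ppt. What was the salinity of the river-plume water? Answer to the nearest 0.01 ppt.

Salt balance: 17,400,000×34.6 + 43,900,000×S = 61,300,000×11.8
602,040,000 + 43,900,000·S = 723,340,000
S = (723,340,000 − 602,040,000) / 43,900,000 = 2.7631 ppt

2.76 ppt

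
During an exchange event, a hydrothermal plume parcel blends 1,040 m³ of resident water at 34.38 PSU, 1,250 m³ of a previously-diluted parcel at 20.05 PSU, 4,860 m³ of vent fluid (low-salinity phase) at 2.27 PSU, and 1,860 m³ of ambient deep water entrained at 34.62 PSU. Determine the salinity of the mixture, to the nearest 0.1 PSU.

15.1 PSU

Mass of salt is conserved:
salt = 1,040×34.38 + 1,250×20.05 + 4,860×2.27 + 1,860×34.62 = 35,755.2 + 25,062.5 + 11,032.2 + 64,393.2 = 136,243.1
volume = 1,040 + 1,250 + 4,860 + 1,860 = 9,010 m³
S = 136,243.1 / 9,010 = 15.121 PSU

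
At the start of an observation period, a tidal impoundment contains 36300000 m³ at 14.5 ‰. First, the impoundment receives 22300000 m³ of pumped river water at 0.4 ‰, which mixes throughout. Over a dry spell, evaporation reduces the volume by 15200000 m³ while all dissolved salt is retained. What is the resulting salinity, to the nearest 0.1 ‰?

12.3 ‰

After mixing: salt = 36,300,000×14.5 + 22,300,000×0.4 = 535,270,000; volume = 58,600,000 m³
After evaporation: salt unchanged = 535,270,000; volume = 58,600,000 − 15,200,000 = 43,400,000 m³
S = 535,270,000 / 43,400,000 = 12.3334 ‰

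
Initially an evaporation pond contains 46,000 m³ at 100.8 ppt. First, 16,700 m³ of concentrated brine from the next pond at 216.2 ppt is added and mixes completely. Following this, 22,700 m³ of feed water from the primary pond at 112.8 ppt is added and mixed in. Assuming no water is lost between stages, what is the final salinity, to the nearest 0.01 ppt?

Conserving salt mass:
Initial salt = 46,000×100.8 = 4,636,800
After stage 1: salt = 4,636,800 + 16,700×216.2 = 8,247,340; volume = 62,700 m³; S = 131.537 ppt
After stage 2: salt = 8,247,340 + 22,700×112.8 = 10,807,900; volume = 85,400 m³
S = 10,807,900 / 85,400 = 126.5562 ppt

126.56 ppt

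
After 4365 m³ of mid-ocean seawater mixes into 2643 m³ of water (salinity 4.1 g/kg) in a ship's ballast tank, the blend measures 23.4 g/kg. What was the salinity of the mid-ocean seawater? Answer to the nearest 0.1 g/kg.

35.1 g/kg

Salt balance: 2,643×4.1 + 4,365×S = 7,008×23.4
10,836.3 + 4,365·S = 163,987.2
S = (163,987.2 − 10,836.3) / 4,365 = 35.0861 g/kg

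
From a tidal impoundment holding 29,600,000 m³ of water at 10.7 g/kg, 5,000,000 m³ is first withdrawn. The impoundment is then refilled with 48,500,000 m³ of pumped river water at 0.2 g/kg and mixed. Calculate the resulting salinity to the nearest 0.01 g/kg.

3.73 g/kg

Remaining after removal: 24,600,000 m³ at 10.7 g/kg (salt = 263,220,000)
After addition: salt = 263,220,000 + 48,500,000×0.2 = 272,920,000; volume = 73,100,000 m³
S = 272,920,000 / 73,100,000 = 3.7335 g/kg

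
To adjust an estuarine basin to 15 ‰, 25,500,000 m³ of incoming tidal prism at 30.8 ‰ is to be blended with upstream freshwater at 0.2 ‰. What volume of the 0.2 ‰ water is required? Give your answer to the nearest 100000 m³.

Salt balance: 25,500,000×30.8 + V×0.2 = (25,500,000+V)×15
785,400,000 + 0.2V = 382,500,000 + 15V
402,900,000 = 14.8V
V = 27,222,972.97 m³

27200000 m³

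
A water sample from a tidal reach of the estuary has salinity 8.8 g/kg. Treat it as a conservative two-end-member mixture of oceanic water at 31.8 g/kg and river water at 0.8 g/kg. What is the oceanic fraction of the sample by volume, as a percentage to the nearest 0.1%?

Let g be the oceanic fraction. Salt balance per unit volume:
g×31.8 + (1−g)×0.8 = 8.8
g = (8.8 − 0.8) / (31.8 − 0.8) = 8/31 = 0.2581

25.8%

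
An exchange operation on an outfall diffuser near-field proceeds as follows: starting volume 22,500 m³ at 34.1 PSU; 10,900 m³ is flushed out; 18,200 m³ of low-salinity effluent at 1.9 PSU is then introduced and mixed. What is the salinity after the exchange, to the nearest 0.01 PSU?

Remaining after removal: 11,600 m³ at 34.1 PSU (salt = 395,560)
After addition: salt = 395,560 + 18,200×1.9 = 430,140; volume = 29,800 m³
S = 430,140 / 29,800 = 14.4342 PSU

14.43 PSU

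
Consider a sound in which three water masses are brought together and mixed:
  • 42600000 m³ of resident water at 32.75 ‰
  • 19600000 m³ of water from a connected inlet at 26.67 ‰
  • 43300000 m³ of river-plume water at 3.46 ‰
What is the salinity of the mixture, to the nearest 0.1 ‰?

Salt balance:
salt = 42,600,000×32.75 + 19,600,000×26.67 + 43,300,000×3.46 = 1,395,150,000 + 522,732,000 + 149,818,000 = 2,067,700,000
volume = 42,600,000 + 19,600,000 + 43,300,000 = 105,500,000 m³
S = 2,067,700,000 / 105,500,000 = 19.599 ‰

19.6 ‰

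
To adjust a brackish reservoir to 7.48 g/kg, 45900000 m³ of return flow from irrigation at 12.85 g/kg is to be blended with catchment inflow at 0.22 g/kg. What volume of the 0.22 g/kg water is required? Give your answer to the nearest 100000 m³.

Salt balance: 45,900,000×12.85 + V×0.22 = (45,900,000+V)×7.48
589,815,000 + 0.22V = 343,332,000 + 7.48V
246,483,000 = 7.26V
V = 33,950,826.45 m³

34000000 m³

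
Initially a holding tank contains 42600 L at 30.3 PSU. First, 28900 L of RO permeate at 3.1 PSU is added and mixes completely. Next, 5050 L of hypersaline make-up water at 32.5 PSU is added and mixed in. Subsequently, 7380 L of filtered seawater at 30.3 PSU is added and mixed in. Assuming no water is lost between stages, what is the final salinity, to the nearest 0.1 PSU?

21.1 PSU

Weighted by volume,
Initial salt = 42,600×30.3 = 1,290,780
After stage 1: salt = 1,290,780 + 28,900×3.1 = 1,380,370; volume = 71,500 L; S = 19.306 PSU
After stage 2: salt = 1,380,370 + 5,050×32.5 = 1,544,495; volume = 76,550 L; S = 20.176 PSU
After stage 3: salt = 1,544,495 + 7,380×30.3 = 1,768,109; volume = 83,930 L
S = 1,768,109 / 83,930 = 21.0665 PSU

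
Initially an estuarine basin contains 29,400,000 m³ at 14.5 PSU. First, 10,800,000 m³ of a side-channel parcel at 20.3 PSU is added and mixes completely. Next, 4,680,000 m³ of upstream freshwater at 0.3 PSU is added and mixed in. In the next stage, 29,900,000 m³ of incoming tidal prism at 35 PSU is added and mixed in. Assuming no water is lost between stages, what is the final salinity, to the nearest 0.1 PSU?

By conservation of dissolved salt,
Initial salt = 29,400,000×14.5 = 426,300,000
After stage 1: salt = 426,300,000 + 10,800,000×20.3 = 645,540,000; volume = 40,200,000 m³; S = 16.058 PSU
After stage 2: salt = 645,540,000 + 4,680,000×0.3 = 646,944,000; volume = 44,880,000 m³; S = 14.415 PSU
After stage 3: salt = 646,944,000 + 29,900,000×35 = 1,693,444,000; volume = 74,780,000 m³
S = 1,693,444,000 / 74,780,000 = 22.6457 PSU

22.6 PSU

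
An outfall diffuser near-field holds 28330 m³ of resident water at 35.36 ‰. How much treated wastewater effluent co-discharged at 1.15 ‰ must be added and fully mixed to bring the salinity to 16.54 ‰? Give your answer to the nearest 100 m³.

34600 m³

Salt balance: 28,330×35.36 + V×1.15 = (28,330+V)×16.54
1,001,748.8 + 1.15V = 468,578.2 + 16.54V
533,170.6 = 15.39V
V = 34,643.96 m³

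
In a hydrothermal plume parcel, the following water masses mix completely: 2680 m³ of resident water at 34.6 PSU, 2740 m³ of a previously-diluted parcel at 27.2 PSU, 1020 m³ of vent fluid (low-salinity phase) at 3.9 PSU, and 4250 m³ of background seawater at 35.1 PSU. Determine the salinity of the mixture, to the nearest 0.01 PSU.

Mass of salt is conserved:
salt = 2,680×34.6 + 2,740×27.2 + 1,020×3.9 + 4,250×35.1 = 92,728 + 74,528 + 3,978 + 149,175 = 320,409
volume = 2,680 + 2,740 + 1,020 + 4,250 = 10,690 m³
S = 320,409 / 10,690 = 29.9728 PSU

29.97 PSU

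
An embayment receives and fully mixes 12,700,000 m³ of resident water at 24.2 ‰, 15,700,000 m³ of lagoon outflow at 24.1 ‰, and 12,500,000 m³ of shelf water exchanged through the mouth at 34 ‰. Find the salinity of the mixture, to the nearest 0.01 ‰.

Mass of salt is conserved:
salt = 12,700,000×24.2 + 15,700,000×24.1 + 12,500,000×34 = 307,340,000 + 378,370,000 + 425,000,000 = 1,110,710,000
volume = 12,700,000 + 15,700,000 + 12,500,000 = 40,900,000 m³
S = 1,110,710,000 / 40,900,000 = 27.1567 ‰

27.16 ‰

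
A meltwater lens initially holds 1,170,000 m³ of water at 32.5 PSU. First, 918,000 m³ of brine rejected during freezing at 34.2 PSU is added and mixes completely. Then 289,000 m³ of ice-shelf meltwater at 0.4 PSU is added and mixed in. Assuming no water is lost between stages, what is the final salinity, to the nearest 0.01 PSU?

29.25 PSU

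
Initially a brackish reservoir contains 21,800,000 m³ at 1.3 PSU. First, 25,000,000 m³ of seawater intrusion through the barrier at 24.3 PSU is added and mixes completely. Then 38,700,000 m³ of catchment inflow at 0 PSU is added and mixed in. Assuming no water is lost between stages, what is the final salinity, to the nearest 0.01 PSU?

7.44 PSU

Weighted by volume,
Initial salt = 21,800,000×1.3 = 28,340,000
After stage 1: salt = 28,340,000 + 25,000,000×24.3 = 635,840,000; volume = 46,800,000 m³; S = 13.586 PSU
After stage 2: salt = 635,840,000 + 38,700,000×0 = 635,840,000; volume = 85,500,000 m³
S = 635,840,000 / 85,500,000 = 7.4367 PSU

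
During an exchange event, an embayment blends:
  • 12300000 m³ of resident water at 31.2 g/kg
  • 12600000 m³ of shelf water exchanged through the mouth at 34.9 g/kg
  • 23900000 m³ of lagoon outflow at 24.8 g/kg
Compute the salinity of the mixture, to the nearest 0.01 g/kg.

Conserving salt mass:
salt = 12,300,000×31.2 + 12,600,000×34.9 + 23,900,000×24.8 = 383,760,000 + 439,740,000 + 592,720,000 = 1,416,220,000
volume = 12,300,000 + 12,600,000 + 23,900,000 = 48,800,000 m³
S = 1,416,220,000 / 48,800,000 = 29.0209 g/kg

29.02 g/kg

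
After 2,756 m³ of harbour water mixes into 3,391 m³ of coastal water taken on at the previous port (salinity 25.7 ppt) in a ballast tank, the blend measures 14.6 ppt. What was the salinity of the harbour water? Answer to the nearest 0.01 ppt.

0.94 ppt

Salt balance: 3,391×25.7 + 2,756×S = 6,147×14.6
87,148.7 + 2,756·S = 89,746.2
S = (89,746.2 − 87,148.7) / 2,756 = 0.9425 ppt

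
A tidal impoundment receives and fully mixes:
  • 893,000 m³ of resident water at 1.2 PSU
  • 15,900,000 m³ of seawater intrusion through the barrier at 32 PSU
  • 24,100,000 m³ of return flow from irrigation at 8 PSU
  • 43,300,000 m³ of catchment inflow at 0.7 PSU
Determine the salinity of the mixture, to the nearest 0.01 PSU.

8.71 PSU

Weighted by volume,
salt = 893,000×1.2 + 15,900,000×32 + 24,100,000×8 + 43,300,000×0.7 = 1,071,600 + 508,800,000 + 192,800,000 + 30,310,000 = 732,981,600
volume = 893,000 + 15,900,000 + 24,100,000 + 43,300,000 = 84,193,000 m³
S = 732,981,600 / 84,193,000 = 8.706 PSU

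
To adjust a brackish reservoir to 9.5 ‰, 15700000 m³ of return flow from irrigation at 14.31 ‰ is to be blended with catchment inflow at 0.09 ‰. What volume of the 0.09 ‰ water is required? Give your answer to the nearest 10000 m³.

8030000 m³

Salt balance: 15,700,000×14.31 + V×0.09 = (15,700,000+V)×9.5
224,667,000 + 0.09V = 149,150,000 + 9.5V
75,517,000 = 9.41V
V = 8,025,185.97 m³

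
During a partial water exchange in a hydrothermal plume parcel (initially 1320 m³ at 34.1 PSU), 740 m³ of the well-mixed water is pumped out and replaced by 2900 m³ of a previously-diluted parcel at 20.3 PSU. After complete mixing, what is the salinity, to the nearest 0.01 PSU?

22.60 PSU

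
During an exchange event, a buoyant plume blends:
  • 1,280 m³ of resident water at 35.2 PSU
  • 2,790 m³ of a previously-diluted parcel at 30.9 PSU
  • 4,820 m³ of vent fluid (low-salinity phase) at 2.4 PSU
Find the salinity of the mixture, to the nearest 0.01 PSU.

Total salt / total volume:
salt = 1,280×35.2 + 2,790×30.9 + 4,820×2.4 = 45,056 + 86,211 + 11,568 = 142,835
volume = 1,280 + 2,790 + 4,820 = 8,890 m³
S = 142,835 / 8,890 = 16.0669 PSU

16.07 PSU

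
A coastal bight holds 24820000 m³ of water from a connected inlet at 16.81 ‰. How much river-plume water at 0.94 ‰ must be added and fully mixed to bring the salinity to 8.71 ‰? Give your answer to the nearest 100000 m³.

25900000 m³

Salt balance: 24,820,000×16.81 + V×0.94 = (24,820,000+V)×8.71
417,224,200 + 0.94V = 216,182,200 + 8.71V
201,042,000 = 7.77V
V = 25,874,131.27 m³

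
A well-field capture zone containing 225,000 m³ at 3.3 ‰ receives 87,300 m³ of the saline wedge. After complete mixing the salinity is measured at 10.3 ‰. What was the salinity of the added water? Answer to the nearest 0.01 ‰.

Salt balance: 225,000×3.3 + 87,300×S = 312,300×10.3
742,500 + 87,300·S = 3,216,690
S = (3,216,690 − 742,500) / 87,300 = 28.3412 ‰

28.34 ‰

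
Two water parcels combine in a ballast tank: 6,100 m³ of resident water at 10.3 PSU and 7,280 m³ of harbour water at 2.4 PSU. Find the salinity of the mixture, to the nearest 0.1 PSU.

Salt balance:
salt = 6,100×10.3 + 7,280×2.4 = 62,830 + 17,472 = 80,302
volume = 6,100 + 7,280 = 13,380 m³
S = 80,302 / 13,380 = 6.002 PSU

6.0 PSU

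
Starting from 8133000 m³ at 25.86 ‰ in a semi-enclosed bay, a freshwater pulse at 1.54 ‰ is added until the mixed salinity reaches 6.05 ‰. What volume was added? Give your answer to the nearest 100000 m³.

Salt balance: 8,133,000×25.86 + V×1.54 = (8,133,000+V)×6.05
210,319,380 + 1.54V = 49,204,650 + 6.05V
161,114,730 = 4.51V
V = 35,723,886.92 m³

35700000 m³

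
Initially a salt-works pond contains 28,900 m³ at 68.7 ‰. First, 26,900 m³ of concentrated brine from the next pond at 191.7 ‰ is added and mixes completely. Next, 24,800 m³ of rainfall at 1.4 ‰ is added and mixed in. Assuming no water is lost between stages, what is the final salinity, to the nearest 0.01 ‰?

89.04 ‰

Conserving salt mass:
Initial salt = 28,900×68.7 = 1,985,430
After stage 1: salt = 1,985,430 + 26,900×191.7 = 7,142,160; volume = 55,800 m³; S = 127.996 ‰
After stage 2: salt = 7,142,160 + 24,800×1.4 = 7,176,880; volume = 80,600 m³
S = 7,176,880 / 80,600 = 89.0432 ‰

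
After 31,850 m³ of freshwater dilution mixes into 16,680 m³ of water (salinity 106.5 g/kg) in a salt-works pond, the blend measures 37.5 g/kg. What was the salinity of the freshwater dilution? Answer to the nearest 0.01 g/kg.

Salt balance: 16,680×106.5 + 31,850×S = 48,530×37.5
1,776,420 + 31,850·S = 1,819,875
S = (1,819,875 − 1,776,420) / 31,850 = 1.3644 g/kg

1.36 g/kg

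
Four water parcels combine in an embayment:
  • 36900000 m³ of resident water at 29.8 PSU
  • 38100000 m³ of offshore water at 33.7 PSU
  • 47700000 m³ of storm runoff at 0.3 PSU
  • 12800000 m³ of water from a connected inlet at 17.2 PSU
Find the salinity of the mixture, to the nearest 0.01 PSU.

Conserving salt mass:
salt = 36,900,000×29.8 + 38,100,000×33.7 + 47,700,000×0.3 + 12,800,000×17.2 = 1,099,620,000 + 1,283,970,000 + 14,310,000 + 220,160,000 = 2,618,060,000
volume = 36,900,000 + 38,100,000 + 47,700,000 + 12,800,000 = 135,500,000 m³
S = 2,618,060,000 / 135,500,000 = 19.3215 PSU

19.32 PSU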